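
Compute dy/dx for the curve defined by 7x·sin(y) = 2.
Apply d/dx to both sides, remembering that y depends on x. Each occurrence of y therefore brings in a y' = dy/dx via the chain rule.

With F(x, y) equal to the left-hand side minus the right, differentiate F term by term:
  d/dx[7x·sin(y)] = 7x·y'·cos(y) + 7sin(y)
  d/dx[-2] = 0
Adding these up, d/dx[F] = 0 becomes
  (7sin(y)) + (7x·cos(y))·y' = 0,
so isolating y',
  dy/dx = -(7sin(y))/(7x·cos(y)) = -tan(y)/x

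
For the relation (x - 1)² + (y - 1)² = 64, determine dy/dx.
Differentiate both sides with respect to x, treating y as y(x). By the chain rule, any term containing y contributes a factor of y' = dy/dx when we differentiate it.

Move every term to one side and write the relation as F(x, y) = 0. Term by term,
  d/dx[(x - 1)^2] = 2x - 2
  d/dx[(y - 1)^2] = 2·y'(y - 1)
  d/dx[-64] = 0

The pieces without y' make up ∂F/∂x and the coefficient of y' is ∂F/∂y:
  ∂F/∂x = 2x - 2,
  ∂F/∂y = 2y - 2.

Since d/dx[F] = ∂F/∂x + (∂F/∂y)·y' = 0, solve for y':
  (∂F/∂y)·y' = -∂F/∂x
  dy/dx = -(∂F/∂x)/(∂F/∂y) = -(2x - 2)/(2y - 2) = (1 - x)/(y - 1)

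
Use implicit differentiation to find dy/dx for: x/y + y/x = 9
Apply d/dx to both sides, remembering that y depends on x. Each occurrence of y therefore brings in a y' = dy/dx via the chain rule.

With F(x, y) equal to the left-hand side minus the right, differentiate F term by term:
  d/dx[x/y] = -x·y'/y^2 + 1/y
  d/dx[y/x] = y'/x - y/x^2
  d/dx[-9] = 0
Adding these up, d/dx[F] = 0 becomes
  (1/y - y/x^2) + (-x/y^2 + 1/x)·y' = 0,
so isolating y',
  dy/dx = -(1/y - y/x^2)/(-x/y^2 + 1/x)
        = -((x - y)(x + y)/(x^2y))/(-(x - y)(x + y)/(xy^2)) = y/x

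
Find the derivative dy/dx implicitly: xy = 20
Take d/dx of both sides. Since y is implicitly a function of x, the chain rule attaches a y' = dy/dx factor whenever we differentiate through y.

Set F(x, y) = (left side) − (right side), so the curve is F = 0. Differentiating each term of F:
  d/dx[xy] = x·y' + y
  d/dx[-20] = 0

Collecting, the y'-free part is the partial derivative in x and the y' coefficient is the partial derivative in y:
  ∂F/∂x = y
  ∂F/∂y = x

so d/dx[F(x, y(x))] = ∂F/∂x + (∂F/∂y)·y' = 0. Rearranging,
  dy/dx = -(∂F/∂x)/(∂F/∂y) = -(y)/(x) = -y/x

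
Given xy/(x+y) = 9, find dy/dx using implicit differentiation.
Differentiate the relation implicitly: treat y = y(x) and apply the chain rule, so every y-derivative picks up a y' = dy/dx factor.

With everything moved to the left-hand side, differentiate term by term:
  d/dx[xy/(x + y)] = xy(-y' - 1)/(x + y)^2 + x·y'/(x + y) + y/(x + y)
  d/dx[-9] = 0

Separating the contributions that come from x directly and those that come through y:
  without y':      -xy/(x + y)^2 + y/(x + y)
  multiplying y':  -xy/(x + y)^2 + x/(x + y)

so (-xy/(x + y)^2 + y/(x + y)) + (-xy/(x + y)^2 + x/(x + y))·y' = 0, and therefore
  dy/dx = -(-xy/(x + y)^2 + y/(x + y))/(-xy/(x + y)^2 + x/(x + y))
        = -(y^2/(x + y)^2)/(x^2/(x + y)^2) = -y^2/x^2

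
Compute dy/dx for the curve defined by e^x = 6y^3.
Differentiate both sides with respect to x, treating y as y(x). By the chain rule, any term containing y contributes a factor of y' = dy/dx when we differentiate it.

Move every term to one side and write the relation as F(x, y) = 0. Term by term,
  d/dx[-6y^3] = -18y^2·y'
  d/dx[e^(x)] = e^(x)

The pieces without y' make up ∂F/∂x and the coefficient of y' is ∂F/∂y:
  ∂F/∂x = e^(x),
  ∂F/∂y = -18y^2.

Since d/dx[F] = ∂F/∂x + (∂F/∂y)·y' = 0, solve for y':
  (∂F/∂y)·y' = -∂F/∂x
  dy/dx = -(∂F/∂x)/(∂F/∂y) = -(e^(x))/(-18y^2) = e^(x)/(18y^2)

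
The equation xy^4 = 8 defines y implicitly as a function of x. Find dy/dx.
Differentiate the relation implicitly: treat y = y(x) and apply the chain rule, so every y-derivative picks up a y' = dy/dx factor.

With everything moved to the left-hand side, differentiate term by term:
  d/dx[xy^4] = 4xy^3·y' + y^4
  d/dx[-8] = 0

Separating the contributions that come from x directly and those that come through y:
  without y':      y^4
  multiplying y':  4xy^3

so (y^4) + (4xy^3)·y' = 0, and therefore
  dy/dx = -(y^4)/(4xy^3) = -y/(4x)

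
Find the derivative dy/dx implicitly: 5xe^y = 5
Take d/dx of both sides. Since y is implicitly a function of x, the chain rule attaches a y' = dy/dx factor whenever we differentiate through y.

Set F(x, y) = (left side) − (right side), so the curve is F = 0. Differentiating each term of F:
  d/dx[5x·e^(y)] = 5x·y'·e^(y) + 5e^(y)
  d/dx[-5] = 0

Collecting, the y'-free part is the partial derivative in x and the y' coefficient is the partial derivative in y:
  ∂F/∂x = 5e^(y)
  ∂F/∂y = 5x·e^(y)

so d/dx[F(x, y(x))] = ∂F/∂x + (∂F/∂y)·y' = 0. Rearranging,
  dy/dx = -(∂F/∂x)/(∂F/∂y) = -(5e^(y))/(5x·e^(y)) = -1/x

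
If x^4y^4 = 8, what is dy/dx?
Differentiate both sides with respect to x, treating y as y(x). By the chain rule, any term containing y contributes a factor of y' = dy/dx when we differentiate it.

Move every term to one side and write the relation as F(x, y) = 0. Term by term,
  d/dx[x^4y^4] = 4x^4y^3·y' + 4x^3y^4
  d/dx[-8] = 0

The pieces without y' make up ∂F/∂x and the coefficient of y' is ∂F/∂y:
  ∂F/∂x = 4x^3y^4,
  ∂F/∂y = 4x^4y^3.

Since d/dx[F] = ∂F/∂x + (∂F/∂y)·y' = 0, solve for y':
  (∂F/∂y)·y' = -∂F/∂x
  dy/dx = -(∂F/∂x)/(∂F/∂y) = -(4x^3y^4)/(4x^4y^3) = -y/x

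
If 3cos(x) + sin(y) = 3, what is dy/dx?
Differentiate both sides with respect to x, treating y as y(x). By the chain rule, any term containing y contributes a factor of y' = dy/dx when we differentiate it.

Move every term to one side and write the relation as F(x, y) = 0. Term by term,
  d/dx[sin(y)] = y'·cos(y)
  d/dx[3cos(x)] = -3sin(x)
  d/dx[-3] = 0

The pieces without y' make up ∂F/∂x and the coefficient of y' is ∂F/∂y:
  ∂F/∂x = -3sin(x),
  ∂F/∂y = cos(y).

Since d/dx[F] = ∂F/∂x + (∂F/∂y)·y' = 0, solve for y':
  (∂F/∂y)·y' = -∂F/∂x
  dy/dx = -(∂F/∂x)/(∂F/∂y) = -(-3sin(x))/(cos(y)) = 3sin(x)/cos(y)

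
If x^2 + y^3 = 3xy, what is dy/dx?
Differentiate the relation implicitly: treat y = y(x) and apply the chain rule, so every y-derivative picks up a y' = dy/dx factor.

With everything moved to the left-hand side, differentiate term by term:
  d/dx[x^2] = 2x
  d/dx[-3xy] = -3x·y' - 3y
  d/dx[y^3] = 3y^2·y'

Separating the contributions that come from x directly and those that come through y:
  without y':      2x - 3y
  multiplying y':  -3x + 3y^2

so (2x - 3y) + (-3x + 3y^2)·y' = 0, and therefore
  dy/dx = -(2x - 3y)/(-3x + 3y^2) = (2x/3 - y)/(x - y^2)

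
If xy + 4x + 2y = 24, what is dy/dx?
Differentiate the relation implicitly: treat y = y(x) and apply the chain rule, so every y-derivative picks up a y' = dy/dx factor.

With everything moved to the left-hand side, differentiate term by term:
  d/dx[xy] = x·y' + y
  d/dx[4x] = 4
  d/dx[2y] = 2·y'
  d/dx[-24] = 0

Separating the contributions that come from x directly and those that come through y:
  without y':      y + 4
  multiplying y':  x + 2

so (y + 4) + (x + 2)·y' = 0, and therefore
  dy/dx = -(y + 4)/(x + 2) = (-y - 4)/(x + 2)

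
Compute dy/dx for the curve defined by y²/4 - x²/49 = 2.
Differentiate both sides with respect to x, treating y as y(x). By the chain rule, any term containing y contributes a factor of y' = dy/dx when we differentiate it.

Move every term to one side and write the relation as F(x, y) = 0. Term by term,
  d/dx[-x^2/49] = -2x/49
  d/dx[y^2/4] = y·y'/2
  d/dx[-2] = 0

The pieces without y' make up ∂F/∂x and the coefficient of y' is ∂F/∂y:
  ∂F/∂x = -2x/49,
  ∂F/∂y = y/2.

Since d/dx[F] = ∂F/∂x + (∂F/∂y)·y' = 0, solve for y':
  (∂F/∂y)·y' = -∂F/∂x
  dy/dx = -(∂F/∂x)/(∂F/∂y) = -(-2x/49)/(y/2) = 4x/(49y)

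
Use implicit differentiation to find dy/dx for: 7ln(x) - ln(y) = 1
Differentiate both sides with respect to x, treating y as y(x). By the chain rule, any term containing y contributes a factor of y' = dy/dx when we differentiate it.

Move every term to one side and write the relation as F(x, y) = 0. Term by term,
  d/dx[7ln(x)] = 7/x
  d/dx[-ln(y)] = -y'/y
  d/dx[-1] = 0

The pieces without y' make up ∂F/∂x and the coefficient of y' is ∂F/∂y:
  ∂F/∂x = 7/x,
  ∂F/∂y = -1/y.

Since d/dx[F] = ∂F/∂x + (∂F/∂y)·y' = 0, solve for y':
  (∂F/∂y)·y' = -∂F/∂x
  dy/dx = -(∂F/∂x)/(∂F/∂y) = -(7/x)/(-1/y) = 7y/x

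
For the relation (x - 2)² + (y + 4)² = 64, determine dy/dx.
Apply d/dx to both sides, remembering that y depends on x. Each occurrence of y therefore brings in a y' = dy/dx via the chain rule.

With F(x, y) equal to the left-hand side minus the right, differentiate F term by term:
  d/dx[(x - 2)^2] = 2x - 4
  d/dx[(y + 4)^2] = 2·y'(y + 4)
  d/dx[-64] = 0
Adding these up, d/dx[F] = 0 becomes
  (2x - 4) + (2y + 8)·y' = 0,
so isolating y',
  dy/dx = -(2x - 4)/(2y + 8) = (2 - x)/(y + 4)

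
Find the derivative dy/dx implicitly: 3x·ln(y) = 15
Differentiate both sides with respect to x, treating y as y(x). By the chain rule, any term containing y contributes a factor of y' = dy/dx when we differentiate it.

Move every term to one side and write the relation as F(x, y) = 0. Term by term,
  d/dx[3x·ln(y)] = 3x·y'/y + 3ln(y)
  d/dx[-15] = 0

The pieces without y' make up ∂F/∂x and the coefficient of y' is ∂F/∂y:
  ∂F/∂x = 3ln(y),
  ∂F/∂y = 3x/y.

Since d/dx[F] = ∂F/∂x + (∂F/∂y)·y' = 0, solve for y':
  (∂F/∂y)·y' = -∂F/∂x
  dy/dx = -(∂F/∂x)/(∂F/∂y) = -(3ln(y))/(3x/y) = -y·ln(y)/x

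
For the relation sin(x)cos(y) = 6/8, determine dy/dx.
Differentiate both sides with respect to x, treating y as y(x). By the chain rule, any term containing y contributes a factor of y' = dy/dx when we differentiate it.

Move every term to one side and write the relation as F(x, y) = 0. Term by term,
  d/dx[sin(x)·cos(y)] = -y'·sin(x)·sin(y) + cos(x)·cos(y)
  d/dx[-3/4] = 0

The pieces without y' make up ∂F/∂x and the coefficient of y' is ∂F/∂y:
  ∂F/∂x = cos(x)·cos(y),
  ∂F/∂y = -sin(x)·sin(y).

Since d/dx[F] = ∂F/∂x + (∂F/∂y)·y' = 0, solve for y':
  (∂F/∂y)·y' = -∂F/∂x
  dy/dx = -(∂F/∂x)/(∂F/∂y) = -(cos(x)·cos(y))/(-sin(x)·sin(y)) = 1/(tan(x)·tan(y))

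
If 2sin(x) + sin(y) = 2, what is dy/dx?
Differentiate the relation implicitly: treat y = y(x) and apply the chain rule, so every y-derivative picks up a y' = dy/dx factor.

With everything moved to the left-hand side, differentiate term by term:
  d/dx[2sin(x)] = 2cos(x)
  d/dx[sin(y)] = y'·cos(y)
  d/dx[-2] = 0

Separating the contributions that come from x directly and those that come through y:
  without y':      2cos(x)
  multiplying y':  cos(y)

so (2cos(x)) + (cos(y))·y' = 0, and therefore
  dy/dx = -(2cos(x))/(cos(y)) = -2cos(x)/cos(y)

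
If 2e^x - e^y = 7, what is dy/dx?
Take d/dx of both sides. Since y is implicitly a function of x, the chain rule attaches a y' = dy/dx factor whenever we differentiate through y.

Set F(x, y) = (left side) − (right side), so the curve is F = 0. Differentiating each term of F:
  d/dx[2e^(x)] = 2e^(x)
  d/dx[-e^(y)] = -y'·e^(y)
  d/dx[-7] = 0

Collecting, the y'-free part is the partial derivative in x and the y' coefficient is the partial derivative in y:
  ∂F/∂x = 2e^(x)
  ∂F/∂y = -e^(y)

so d/dx[F(x, y(x))] = ∂F/∂x + (∂F/∂y)·y' = 0. Rearranging,
  dy/dx = -(∂F/∂x)/(∂F/∂y) = -(2e^(x))/(-e^(y)) = 2e^(x - y)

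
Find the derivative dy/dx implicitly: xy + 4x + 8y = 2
Differentiate both sides with respect to x, treating y as y(x). By the chain rule, any term containing y contributes a factor of y' = dy/dx when we differentiate it.

Move every term to one side and write the relation as F(x, y) = 0. Term by term,
  d/dx[xy] = x·y' + y
  d/dx[4x] = 4
  d/dx[8y] = 8·y'
  d/dx[-2] = 0

The pieces without y' make up ∂F/∂x and the coefficient of y' is ∂F/∂y:
  ∂F/∂x = y + 4,
  ∂F/∂y = x + 8.

Since d/dx[F] = ∂F/∂x + (∂F/∂y)·y' = 0, solve for y':
  (∂F/∂y)·y' = -∂F/∂x
  dy/dx = -(∂F/∂x)/(∂F/∂y) = -(y + 4)/(x + 8) = (-y - 4)/(x + 8)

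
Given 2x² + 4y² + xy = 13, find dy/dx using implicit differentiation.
Differentiate the relation implicitly: treat y = y(x) and apply the chain rule, so every y-derivative picks up a y' = dy/dx factor.

With everything moved to the left-hand side, differentiate term by term:
  d/dx[2x^2] = 4x
  d/dx[xy] = x·y' + y
  d/dx[4y^2] = 8y·y'
  d/dx[-13] = 0

Separating the contributions that come from x directly and those that come through y:
  without y':      4x + y
  multiplying y':  x + 8y

so (4x + y) + (x + 8y)·y' = 0, and therefore
  dy/dx = -(4x + y)/(x + 8y) = (-4x - y)/(x + 8y)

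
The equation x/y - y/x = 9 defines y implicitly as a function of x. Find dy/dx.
Differentiate the relation implicitly: treat y = y(x) and apply the chain rule, so every y-derivative picks up a y' = dy/dx factor.

With everything moved to the left-hand side, differentiate term by term:
  d/dx[x/y] = -x·y'/y^2 + 1/y
  d/dx[-y/x] = -y'/x + y/x^2
  d/dx[-9] = 0

Separating the contributions that come from x directly and those that come through y:
  without y':      1/y + y/x^2
  multiplying y':  -x/y^2 - 1/x

so (1/y + y/x^2) + (-x/y^2 - 1/x)·y' = 0, and therefore
  dy/dx = -(1/y + y/x^2)/(-x/y^2 - 1/x)
        = -((x^2 + y^2)/(x^2y))/(-(x^2 + y^2)/(xy^2)) = y/x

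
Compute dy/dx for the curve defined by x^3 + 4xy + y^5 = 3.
Take d/dx of both sides. Since y is implicitly a function of x, the chain rule attaches a y' = dy/dx factor whenever we differentiate through y.

Set F(x, y) = (left side) − (right side), so the curve is F = 0. Differentiating each term of F:
  d/dx[x^3] = 3x^2
  d/dx[4xy] = 4x·y' + 4y
  d/dx[y^5] = 5y^4·y'
  d/dx[-3] = 0

Collecting, the y'-free part is the partial derivative in x and the y' coefficient is the partial derivative in y:
  ∂F/∂x = 3x^2 + 4y
  ∂F/∂y = 4x + 5y^4

so d/dx[F(x, y(x))] = ∂F/∂x + (∂F/∂y)·y' = 0. Rearranging,
  dy/dx = -(∂F/∂x)/(∂F/∂y) = -(3x^2 + 4y)/(4x + 5y^4) = (-3x^2 - 4y)/(4x + 5y^4)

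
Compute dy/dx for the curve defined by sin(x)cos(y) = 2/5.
Differentiate both sides with respect to x, treating y as y(x). By the chain rule, any term containing y contributes a factor of y' = dy/dx when we differentiate it.

Move every term to one side and write the relation as F(x, y) = 0. Term by term,
  d/dx[sin(x)·cos(y)] = -y'·sin(x)·sin(y) + cos(x)·cos(y)
  d/dx[-2/5] = 0

The pieces without y' make up ∂F/∂x and the coefficient of y' is ∂F/∂y:
  ∂F/∂x = cos(x)·cos(y),
  ∂F/∂y = -sin(x)·sin(y).

Since d/dx[F] = ∂F/∂x + (∂F/∂y)·y' = 0, solve for y':
  (∂F/∂y)·y' = -∂F/∂x
  dy/dx = -(∂F/∂x)/(∂F/∂y) = -(cos(x)·cos(y))/(-sin(x)·sin(y)) = 1/(tan(x)·tan(y))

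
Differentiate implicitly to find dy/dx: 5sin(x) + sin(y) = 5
Take d/dx of both sides. Since y is implicitly a function of x, the chain rule attaches a y' = dy/dx factor whenever we differentiate through y.

Set F(x, y) = (left side) − (right side), so the curve is F = 0. Differentiating each term of F:
  d/dx[5sin(x)] = 5cos(x)
  d/dx[sin(y)] = y'·cos(y)
  d/dx[-5] = 0

Collecting, the y'-free part is the partial derivative in x and the y' coefficient is the partial derivative in y:
  ∂F/∂x = 5cos(x)
  ∂F/∂y = cos(y)

so d/dx[F(x, y(x))] = ∂F/∂x + (∂F/∂y)·y' = 0. Rearranging,
  dy/dx = -(∂F/∂x)/(∂F/∂y) = -(5cos(x))/(cos(y)) = -5cos(x)/cos(y)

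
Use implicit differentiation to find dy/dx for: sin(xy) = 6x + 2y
Apply d/dx to both sides, remembering that y depends on x. Each occurrence of y therefore brings in a y' = dy/dx via the chain rule.

With F(x, y) equal to the left-hand side minus the right, differentiate F term by term:
  d/dx[-6x] = -6
  d/dx[-2y] = -2·y'
  d/dx[sin(xy)] = (x·y' + y)·cos(xy)
Adding these up, d/dx[F] = 0 becomes
  (y·cos(xy) - 6) + (x·cos(xy) - 2)·y' = 0,
so isolating y',
  dy/dx = -(y·cos(xy) - 6)/(x·cos(xy) - 2) = (-y·cos(xy) + 6)/(x·cos(xy) - 2)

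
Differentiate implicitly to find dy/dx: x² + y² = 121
Differentiate both sides with respect to x, treating y as y(x). By the chain rule, any term containing y contributes a factor of y' = dy/dx when we differentiate it.

Move every term to one side and write the relation as F(x, y) = 0. Term by term,
  d/dx[x^2] = 2x
  d/dx[y^2] = 2y·y'
  d/dx[-121] = 0

The pieces without y' make up ∂F/∂x and the coefficient of y' is ∂F/∂y:
  ∂F/∂x = 2x,
  ∂F/∂y = 2y.

Since d/dx[F] = ∂F/∂x + (∂F/∂y)·y' = 0, solve for y':
  (∂F/∂y)·y' = -∂F/∂x
  dy/dx = -(∂F/∂x)/(∂F/∂y) = -(2x)/(2y) = -x/y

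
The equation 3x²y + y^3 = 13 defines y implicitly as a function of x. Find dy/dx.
Apply d/dx to both sides, remembering that y depends on x. Each occurrence of y therefore brings in a y' = dy/dx via the chain rule.

With F(x, y) equal to the left-hand side minus the right, differentiate F term by term:
  d/dx[3x^2y] = 3x^2·y' + 6xy
  d/dx[y^3] = 3y^2·y'
  d/dx[-13] = 0
Adding these up, d/dx[F] = 0 becomes
  (6xy) + (3x^2 + 3y^2)·y' = 0,
so isolating y',
  dy/dx = -(6xy)/(3x^2 + 3y^2) = -2xy/(x^2 + y^2)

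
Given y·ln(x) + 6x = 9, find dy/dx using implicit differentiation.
Apply d/dx to both sides, remembering that y depends on x. Each occurrence of y therefore brings in a y' = dy/dx via the chain rule.

With F(x, y) equal to the left-hand side minus the right, differentiate F term by term:
  d/dx[6x] = 6
  d/dx[y·ln(x)] = y'·ln(x) + y/x
  d/dx[-9] = 0
Adding these up, d/dx[F] = 0 becomes
  (6 + y/x) + (ln(x))·y' = 0,
so isolating y',
  dy/dx = -(6 + y/x)/(ln(x))
        = -((6x + y)/x)/(ln(x)) = (-6x - y)/(x·ln(x))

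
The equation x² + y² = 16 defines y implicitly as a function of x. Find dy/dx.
Take d/dx of both sides. Since y is implicitly a function of x, the chain rule attaches a y' = dy/dx factor whenever we differentiate through y.

Set F(x, y) = (left side) − (right side), so the curve is F = 0. Differentiating each term of F:
  d/dx[x^2] = 2x
  d/dx[y^2] = 2y·y'
  d/dx[-16] = 0

Collecting, the y'-free part is the partial derivative in x and the y' coefficient is the partial derivative in y:
  ∂F/∂x = 2x
  ∂F/∂y = 2y

so d/dx[F(x, y(x))] = ∂F/∂x + (∂F/∂y)·y' = 0. Rearranging,
  dy/dx = -(∂F/∂x)/(∂F/∂y) = -(2x)/(2y) = -x/y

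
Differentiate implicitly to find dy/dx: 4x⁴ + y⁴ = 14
Apply d/dx to both sides, remembering that y depends on x. Each occurrence of y therefore brings in a y' = dy/dx via the chain rule.

With F(x, y) equal to the left-hand side minus the right, differentiate F term by term:
  d/dx[4x^4] = 16x^3
  d/dx[y^4] = 4y^3·y'
  d/dx[-14] = 0
Adding these up, d/dx[F] = 0 becomes
  (16x^3) + (4y^3)·y' = 0,
so isolating y',
  dy/dx = -(16x^3)/(4y^3) = -4x^3/y^3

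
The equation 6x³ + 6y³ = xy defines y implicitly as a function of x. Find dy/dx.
Take d/dx of both sides. Since y is implicitly a function of x, the chain rule attaches a y' = dy/dx factor whenever we differentiate through y.

Set F(x, y) = (left side) − (right side), so the curve is F = 0. Differentiating each term of F:
  d/dx[6x^3] = 18x^2
  d/dx[-xy] = -x·y' - y
  d/dx[6y^3] = 18y^2·y'

Collecting, the y'-free part is the partial derivative in x and the y' coefficient is the partial derivative in y:
  ∂F/∂x = 18x^2 - y
  ∂F/∂y = -x + 18y^2

so d/dx[F(x, y(x))] = ∂F/∂x + (∂F/∂y)·y' = 0. Rearranging,
  dy/dx = -(∂F/∂x)/(∂F/∂y) = -(18x^2 - y)/(-x + 18y^2) = (18x^2 - y)/(x - 18y^2)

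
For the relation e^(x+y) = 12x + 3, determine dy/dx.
Apply d/dx to both sides, remembering that y depends on x. Each occurrence of y therefore brings in a y' = dy/dx via the chain rule.

With F(x, y) equal to the left-hand side minus the right, differentiate F term by term:
  d/dx[-12x] = -12
  d/dx[e^(x + y)] = (y' + 1)·e^(x + y)
  d/dx[-3] = 0
Adding these up, d/dx[F] = 0 becomes
  (e^(x + y) - 12) + (e^(x + y))·y' = 0,
so isolating y',
  dy/dx = -(e^(x + y) - 12)/(e^(x + y)) = 12e^(-x - y) - 1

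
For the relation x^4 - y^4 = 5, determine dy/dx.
Apply d/dx to both sides, remembering that y depends on x. Each occurrence of y therefore brings in a y' = dy/dx via the chain rule.

With F(x, y) equal to the left-hand side minus the right, differentiate F term by term:
  d/dx[x^4] = 4x^3
  d/dx[-y^4] = -4y^3·y'
  d/dx[-5] = 0
Adding these up, d/dx[F] = 0 becomes
  (4x^3) + (-4y^3)·y' = 0,
so isolating y',
  dy/dx = -(4x^3)/(-4y^3) = x^3/y^3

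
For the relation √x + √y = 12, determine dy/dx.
Take d/dx of both sides. Since y is implicitly a function of x, the chain rule attaches a y' = dy/dx factor whenever we differentiate through y.

Set F(x, y) = (left side) − (right side), so the curve is F = 0. Differentiating each term of F:
  d/dx[√(x)] = 1/(2√(x))
  d/dx[√(y)] = y'/(2√(y))
  d/dx[-12] = 0

Collecting, the y'-free part is the partial derivative in x and the y' coefficient is the partial derivative in y:
  ∂F/∂x = 1/(2√(x))
  ∂F/∂y = 1/(2√(y))

so d/dx[F(x, y(x))] = ∂F/∂x + (∂F/∂y)·y' = 0. Rearranging,
  dy/dx = -(∂F/∂x)/(∂F/∂y) = -(1/(2√(x)))/(1/(2√(y))) = -√(y)/√(x)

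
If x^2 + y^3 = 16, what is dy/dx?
Apply d/dx to both sides, remembering that y depends on x. Each occurrence of y therefore brings in a y' = dy/dx via the chain rule.

With F(x, y) equal to the left-hand side minus the right, differentiate F term by term:
  d/dx[x^2] = 2x
  d/dx[y^3] = 3y^2·y'
  d/dx[-16] = 0
Adding these up, d/dx[F] = 0 becomes
  (2x) + (3y^2)·y' = 0,
so isolating y',
  dy/dx = -(2x)/(3y^2) = -2x/(3y^2)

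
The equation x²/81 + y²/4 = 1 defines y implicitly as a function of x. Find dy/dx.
Differentiate both sides with respect to x, treating y as y(x). By the chain rule, any term containing y contributes a factor of y' = dy/dx when we differentiate it.

Move every term to one side and write the relation as F(x, y) = 0. Term by term,
  d/dx[x^2/81] = 2x/81
  d/dx[y^2/4] = y·y'/2
  d/dx[-1] = 0

The pieces without y' make up ∂F/∂x and the coefficient of y' is ∂F/∂y:
  ∂F/∂x = 2x/81,
  ∂F/∂y = y/2.

Since d/dx[F] = ∂F/∂x + (∂F/∂y)·y' = 0, solve for y':
  (∂F/∂y)·y' = -∂F/∂x
  dy/dx = -(∂F/∂x)/(∂F/∂y) = -(2x/81)/(y/2) = -4x/(81y)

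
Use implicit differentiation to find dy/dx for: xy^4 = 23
Differentiate the relation implicitly: treat y = y(x) and apply the chain rule, so every y-derivative picks up a y' = dy/dx factor.

With everything moved to the left-hand side, differentiate term by term:
  d/dx[xy^4] = 4xy^3·y' + y^4
  d/dx[-23] = 0

Separating the contributions that come from x directly and those that come through y:
  without y':      y^4
  multiplying y':  4xy^3

so (y^4) + (4xy^3)·y' = 0, and therefore
  dy/dx = -(y^4)/(4xy^3) = -y/(4x)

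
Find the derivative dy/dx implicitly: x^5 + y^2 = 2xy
Take d/dx of both sides. Since y is implicitly a function of x, the chain rule attaches a y' = dy/dx factor whenever we differentiate through y.

Set F(x, y) = (left side) − (right side), so the curve is F = 0. Differentiating each term of F:
  d/dx[x^5] = 5x^4
  d/dx[-2xy] = -2x·y' - 2y
  d/dx[y^2] = 2y·y'

Collecting, the y'-free part is the partial derivative in x and the y' coefficient is the partial derivative in y:
  ∂F/∂x = 5x^4 - 2y
  ∂F/∂y = -2x + 2y

so d/dx[F(x, y(x))] = ∂F/∂x + (∂F/∂y)·y' = 0. Rearranging,
  dy/dx = -(∂F/∂x)/(∂F/∂y) = -(5x^4 - 2y)/(-2x + 2y) = (5x^4/2 - y)/(x - y)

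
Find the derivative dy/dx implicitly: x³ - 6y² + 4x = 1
Differentiate the relation implicitly: treat y = y(x) and apply the chain rule, so every y-derivative picks up a y' = dy/dx factor.

With everything moved to the left-hand side, differentiate term by term:
  d/dx[x^3] = 3x^2
  d/dx[4x] = 4
  d/dx[-6y^2] = -12y·y'
  d/dx[-1] = 0

Separating the contributions that come from x directly and those that come through y:
  without y':      3x^2 + 4
  multiplying y':  -12y

so (3x^2 + 4) + (-12y)·y' = 0, and therefore
  dy/dx = -(3x^2 + 4)/(-12y) = (3x^2 + 4)/(12y)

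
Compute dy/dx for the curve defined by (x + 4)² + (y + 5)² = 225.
Take d/dx of both sides. Since y is implicitly a function of x, the chain rule attaches a y' = dy/dx factor whenever we differentiate through y.

Set F(x, y) = (left side) − (right side), so the curve is F = 0. Differentiating each term of F:
  d/dx[(x + 4)^2] = 2x + 8
  d/dx[(y + 5)^2] = 2·y'(y + 5)
  d/dx[-225] = 0

Collecting, the y'-free part is the partial derivative in x and the y' coefficient is the partial derivative in y:
  ∂F/∂x = 2x + 8
  ∂F/∂y = 2y + 10

so d/dx[F(x, y(x))] = ∂F/∂x + (∂F/∂y)·y' = 0. Rearranging,
  dy/dx = -(∂F/∂x)/(∂F/∂y) = -(2x + 8)/(2y + 10) = (-x - 4)/(y + 5)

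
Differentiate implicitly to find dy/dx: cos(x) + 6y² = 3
Apply d/dx to both sides, remembering that y depends on x. Each occurrence of y therefore brings in a y' = dy/dx via the chain rule.

With F(x, y) equal to the left-hand side minus the right, differentiate F term by term:
  d/dx[6y^2] = 12y·y'
  d/dx[cos(x)] = -sin(x)
  d/dx[-3] = 0
Adding these up, d/dx[F] = 0 becomes
  (-sin(x)) + (12y)·y' = 0,
so isolating y',
  dy/dx = -(-sin(x))/(12y) = sin(x)/(12y)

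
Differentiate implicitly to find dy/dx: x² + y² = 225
Differentiate the relation implicitly: treat y = y(x) and apply the chain rule, so every y-derivative picks up a y' = dy/dx factor.

With everything moved to the left-hand side, differentiate term by term:
  d/dx[x^2] = 2x
  d/dx[y^2] = 2y·y'
  d/dx[-225] = 0

Separating the contributions that come from x directly and those that come through y:
  without y':      2x
  multiplying y':  2y

so (2x) + (2y)·y' = 0, and therefore
  dy/dx = -(2x)/(2y) = -x/y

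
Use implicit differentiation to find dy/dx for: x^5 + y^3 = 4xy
Apply d/dx to both sides, remembering that y depends on x. Each occurrence of y therefore brings in a y' = dy/dx via the chain rule.

With F(x, y) equal to the left-hand side minus the right, differentiate F term by term:
  d/dx[x^5] = 5x^4
  d/dx[-4xy] = -4x·y' - 4y
  d/dx[y^3] = 3y^2·y'
Adding these up, d/dx[F] = 0 becomes
  (5x^4 - 4y) + (-4x + 3y^2)·y' = 0,
so isolating y',
  dy/dx = -(5x^4 - 4y)/(-4x + 3y^2) = (5x^4 - 4y)/(4x - 3y^2)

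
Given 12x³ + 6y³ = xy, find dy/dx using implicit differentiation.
Differentiate both sides with respect to x, treating y as y(x). By the chain rule, any term containing y contributes a factor of y' = dy/dx when we differentiate it.

Move every term to one side and write the relation as F(x, y) = 0. Term by term,
  d/dx[12x^3] = 36x^2
  d/dx[-xy] = -x·y' - y
  d/dx[6y^3] = 18y^2·y'

The pieces without y' make up ∂F/∂x and the coefficient of y' is ∂F/∂y:
  ∂F/∂x = 36x^2 - y,
  ∂F/∂y = -x + 18y^2.

Since d/dx[F] = ∂F/∂x + (∂F/∂y)·y' = 0, solve for y':
  (∂F/∂y)·y' = -∂F/∂x
  dy/dx = -(∂F/∂x)/(∂F/∂y) = -(36x^2 - y)/(-x + 18y^2) = (36x^2 - y)/(x - 18y^2)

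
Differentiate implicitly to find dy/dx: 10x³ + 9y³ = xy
Take d/dx of both sides. Since y is implicitly a function of x, the chain rule attaches a y' = dy/dx factor whenever we differentiate through y.

Set F(x, y) = (left side) − (right side), so the curve is F = 0. Differentiating each term of F:
  d/dx[10x^3] = 30x^2
  d/dx[-xy] = -x·y' - y
  d/dx[9y^3] = 27y^2·y'

Collecting, the y'-free part is the partial derivative in x and the y' coefficient is the partial derivative in y:
  ∂F/∂x = 30x^2 - y
  ∂F/∂y = -x + 27y^2

so d/dx[F(x, y(x))] = ∂F/∂x + (∂F/∂y)·y' = 0. Rearranging,
  dy/dx = -(∂F/∂x)/(∂F/∂y) = -(30x^2 - y)/(-x + 27y^2) = (30x^2 - y)/(x - 27y^2)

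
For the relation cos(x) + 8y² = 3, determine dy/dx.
Differentiate both sides with respect to x, treating y as y(x). By the chain rule, any term containing y contributes a factor of y' = dy/dx when we differentiate it.

Move every term to one side and write the relation as F(x, y) = 0. Term by term,
  d/dx[8y^2] = 16y·y'
  d/dx[cos(x)] = -sin(x)
  d/dx[-3] = 0

The pieces without y' make up ∂F/∂x and the coefficient of y' is ∂F/∂y:
  ∂F/∂x = -sin(x),
  ∂F/∂y = 16y.

Since d/dx[F] = ∂F/∂x + (∂F/∂y)·y' = 0, solve for y':
  (∂F/∂y)·y' = -∂F/∂x
  dy/dx = -(∂F/∂x)/(∂F/∂y) = -(-sin(x))/(16y) = sin(x)/(16y)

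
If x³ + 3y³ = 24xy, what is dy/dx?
Differentiate both sides with respect to x, treating y as y(x). By the chain rule, any term containing y contributes a factor of y' = dy/dx when we differentiate it.

Move every term to one side and write the relation as F(x, y) = 0. Term by term,
  d/dx[x^3] = 3x^2
  d/dx[-24xy] = -24x·y' - 24y
  d/dx[3y^3] = 9y^2·y'

The pieces without y' make up ∂F/∂x and the coefficient of y' is ∂F/∂y:
  ∂F/∂x = 3x^2 - 24y,
  ∂F/∂y = -24x + 9y^2.

Since d/dx[F] = ∂F/∂x + (∂F/∂y)·y' = 0, solve for y':
  (∂F/∂y)·y' = -∂F/∂x
  dy/dx = -(∂F/∂x)/(∂F/∂y) = -(3x^2 - 24y)/(-24x + 9y^2) = (x^2 - 8y)/(8x - 3y^2)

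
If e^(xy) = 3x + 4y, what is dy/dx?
Apply d/dx to both sides, remembering that y depends on x. Each occurrence of y therefore brings in a y' = dy/dx via the chain rule.

With F(x, y) equal to the left-hand side minus the right, differentiate F term by term:
  d/dx[-3x] = -3
  d/dx[-4y] = -4·y'
  d/dx[e^(xy)] = (x·y' + y)·e^(xy)
Adding these up, d/dx[F] = 0 becomes
  (y·e^(xy) - 3) + (x·e^(xy) - 4)·y' = 0,
so isolating y',
  dy/dx = -(y·e^(xy) - 3)/(x·e^(xy) - 4) = (-y·e^(xy) + 3)/(x·e^(xy) - 4)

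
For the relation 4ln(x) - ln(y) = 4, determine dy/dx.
Apply d/dx to both sides, remembering that y depends on x. Each occurrence of y therefore brings in a y' = dy/dx via the chain rule.

With F(x, y) equal to the left-hand side minus the right, differentiate F term by term:
  d/dx[4ln(x)] = 4/x
  d/dx[-ln(y)] = -y'/y
  d/dx[-4] = 0
Adding these up, d/dx[F] = 0 becomes
  (4/x) + (-1/y)·y' = 0,
so isolating y',
  dy/dx = -(4/x)/(-1/y) = 4y/x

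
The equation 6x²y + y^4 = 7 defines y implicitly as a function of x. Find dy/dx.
Differentiate the relation implicitly: treat y = y(x) and apply the chain rule, so every y-derivative picks up a y' = dy/dx factor.

With everything moved to the left-hand side, differentiate term by term:
  d/dx[6x^2y] = 6x^2·y' + 12xy
  d/dx[y^4] = 4y^3·y'
  d/dx[-7] = 0

Separating the contributions that come from x directly and those that come through y:
  without y':      12xy
  multiplying y':  6x^2 + 4y^3

so (12xy) + (6x^2 + 4y^3)·y' = 0, and therefore
  dy/dx = -(12xy)/(6x^2 + 4y^3) = -6xy/(3x^2 + 2y^3)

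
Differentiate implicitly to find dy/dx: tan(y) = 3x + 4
Differentiate both sides with respect to x, treating y as y(x). By the chain rule, any term containing y contributes a factor of y' = dy/dx when we differentiate it.

Move every term to one side and write the relation as F(x, y) = 0. Term by term,
  d/dx[-3x] = -3
  d/dx[tan(y)] = y'(tan(y)^2 + 1)
  d/dx[-4] = 0

The pieces without y' make up ∂F/∂x and the coefficient of y' is ∂F/∂y:
  ∂F/∂x = -3,
  ∂F/∂y = tan(y)^2 + 1.

Since d/dx[F] = ∂F/∂x + (∂F/∂y)·y' = 0, solve for y':
  (∂F/∂y)·y' = -∂F/∂x
  dy/dx = -(∂F/∂x)/(∂F/∂y) = -(-3)/(tan(y)^2 + 1) = 3cos(y)^2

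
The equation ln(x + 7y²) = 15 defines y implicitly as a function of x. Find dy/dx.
Differentiate both sides with respect to x, treating y as y(x). By the chain rule, any term containing y contributes a factor of y' = dy/dx when we differentiate it.

Move every term to one side and write the relation as F(x, y) = 0. Term by term,
  d/dx[ln(x + 7y^2)] = (14y·y' + 1)/(x + 7y^2)
  d/dx[-15] = 0

The pieces without y' make up ∂F/∂x and the coefficient of y' is ∂F/∂y:
  ∂F/∂x = 1/(x + 7y^2),
  ∂F/∂y = 14y/(x + 7y^2).

Since d/dx[F] = ∂F/∂x + (∂F/∂y)·y' = 0, solve for y':
  (∂F/∂y)·y' = -∂F/∂x
  dy/dx = -(∂F/∂x)/(∂F/∂y) = -(1/(x + 7y^2))/(14y/(x + 7y^2)) = -1/(14y)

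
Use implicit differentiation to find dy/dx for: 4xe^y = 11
Differentiate both sides with respect to x, treating y as y(x). By the chain rule, any term containing y contributes a factor of y' = dy/dx when we differentiate it.

Move every term to one side and write the relation as F(x, y) = 0. Term by term,
  d/dx[4x·e^(y)] = 4x·y'·e^(y) + 4e^(y)
  d/dx[-11] = 0

The pieces without y' make up ∂F/∂x and the coefficient of y' is ∂F/∂y:
  ∂F/∂x = 4e^(y),
  ∂F/∂y = 4x·e^(y).

Since d/dx[F] = ∂F/∂x + (∂F/∂y)·y' = 0, solve for y':
  (∂F/∂y)·y' = -∂F/∂x
  dy/dx = -(∂F/∂x)/(∂F/∂y) = -(4e^(y))/(4x·e^(y)) = -1/x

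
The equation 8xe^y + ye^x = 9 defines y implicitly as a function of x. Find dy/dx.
Differentiate the relation implicitly: treat y = y(x) and apply the chain rule, so every y-derivative picks up a y' = dy/dx factor.

With everything moved to the left-hand side, differentiate term by term:
  d/dx[8x·e^(y)] = 8x·y'·e^(y) + 8e^(y)
  d/dx[y·e^(x)] = y·e^(x) + y'·e^(x)
  d/dx[-9] = 0

Separating the contributions that come from x directly and those that come through y:
  without y':      y·e^(x) + 8e^(y)
  multiplying y':  8x·e^(y) + e^(x)

so (y·e^(x) + 8e^(y)) + (8x·e^(y) + e^(x))·y' = 0, and therefore
  dy/dx = -(y·e^(x) + 8e^(y))/(8x·e^(y) + e^(x)) = (-y·e^(x) - 8e^(y))/(8x·e^(y) + e^(x))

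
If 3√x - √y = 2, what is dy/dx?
Take d/dx of both sides. Since y is implicitly a function of x, the chain rule attaches a y' = dy/dx factor whenever we differentiate through y.

Set F(x, y) = (left side) − (right side), so the curve is F = 0. Differentiating each term of F:
  d/dx[3√(x)] = 3/(2√(x))
  d/dx[-√(y)] = -y'/(2√(y))
  d/dx[-2] = 0

Collecting, the y'-free part is the partial derivative in x and the y' coefficient is the partial derivative in y:
  ∂F/∂x = 3/(2√(x))
  ∂F/∂y = -1/(2√(y))

so d/dx[F(x, y(x))] = ∂F/∂x + (∂F/∂y)·y' = 0. Rearranging,
  dy/dx = -(∂F/∂x)/(∂F/∂y) = -(3/(2√(x)))/(-1/(2√(y))) = 3√(y)/√(x)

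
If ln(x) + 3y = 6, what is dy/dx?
Differentiate both sides with respect to x, treating y as y(x). By the chain rule, any term containing y contributes a factor of y' = dy/dx when we differentiate it.

Move every term to one side and write the relation as F(x, y) = 0. Term by term,
  d/dx[3y] = 3·y'
  d/dx[ln(x)] = 1/x
  d/dx[-6] = 0

The pieces without y' make up ∂F/∂x and the coefficient of y' is ∂F/∂y:
  ∂F/∂x = 1/x,
  ∂F/∂y = 3.

Since d/dx[F] = ∂F/∂x + (∂F/∂y)·y' = 0, solve for y':
  (∂F/∂y)·y' = -∂F/∂x
  dy/dx = -(∂F/∂x)/(∂F/∂y) = -(1/x)/(3) = -1/(3x)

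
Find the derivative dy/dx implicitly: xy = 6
Differentiate the relation implicitly: treat y = y(x) and apply the chain rule, so every y-derivative picks up a y' = dy/dx factor.

With everything moved to the left-hand side, differentiate term by term:
  d/dx[xy] = x·y' + y
  d/dx[-6] = 0

Separating the contributions that come from x directly and those that come through y:
  without y':      y
  multiplying y':  x

so (y) + (x)·y' = 0, and therefore
  dy/dx = -(y)/(x) = -y/x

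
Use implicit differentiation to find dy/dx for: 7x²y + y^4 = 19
Take d/dx of both sides. Since y is implicitly a function of x, the chain rule attaches a y' = dy/dx factor whenever we differentiate through y.

Set F(x, y) = (left side) − (right side), so the curve is F = 0. Differentiating each term of F:
  d/dx[7x^2y] = 7x^2·y' + 14xy
  d/dx[y^4] = 4y^3·y'
  d/dx[-19] = 0

Collecting, the y'-free part is the partial derivative in x and the y' coefficient is the partial derivative in y:
  ∂F/∂x = 14xy
  ∂F/∂y = 7x^2 + 4y^3

so d/dx[F(x, y(x))] = ∂F/∂x + (∂F/∂y)·y' = 0. Rearranging,
  dy/dx = -(∂F/∂x)/(∂F/∂y) = -(14xy)/(7x^2 + 4y^3) = -14xy/(7x^2 + 4y^3)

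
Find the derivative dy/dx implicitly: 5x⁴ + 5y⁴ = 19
Differentiate both sides with respect to x, treating y as y(x). By the chain rule, any term containing y contributes a factor of y' = dy/dx when we differentiate it.

Move every term to one side and write the relation as F(x, y) = 0. Term by term,
  d/dx[5x^4] = 20x^3
  d/dx[5y^4] = 20y^3·y'
  d/dx[-19] = 0

The pieces without y' make up ∂F/∂x and the coefficient of y' is ∂F/∂y:
  ∂F/∂x = 20x^3,
  ∂F/∂y = 20y^3.

Since d/dx[F] = ∂F/∂x + (∂F/∂y)·y' = 0, solve for y':
  (∂F/∂y)·y' = -∂F/∂x
  dy/dx = -(∂F/∂x)/(∂F/∂y) = -(20x^3)/(20y^3) = -x^3/y^3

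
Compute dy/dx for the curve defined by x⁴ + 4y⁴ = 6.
Take d/dx of both sides. Since y is implicitly a function of x, the chain rule attaches a y' = dy/dx factor whenever we differentiate through y.

Set F(x, y) = (left side) − (right side), so the curve is F = 0. Differentiating each term of F:
  d/dx[x^4] = 4x^3
  d/dx[4y^4] = 16y^3·y'
  d/dx[-6] = 0

Collecting, the y'-free part is the partial derivative in x and the y' coefficient is the partial derivative in y:
  ∂F/∂x = 4x^3
  ∂F/∂y = 16y^3

so d/dx[F(x, y(x))] = ∂F/∂x + (∂F/∂y)·y' = 0. Rearranging,
  dy/dx = -(∂F/∂x)/(∂F/∂y) = -(4x^3)/(16y^3) = -x^3/(4y^3)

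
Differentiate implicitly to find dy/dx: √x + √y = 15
Take d/dx of both sides. Since y is implicitly a function of x, the chain rule attaches a y' = dy/dx factor whenever we differentiate through y.

Set F(x, y) = (left side) − (right side), so the curve is F = 0. Differentiating each term of F:
  d/dx[√(x)] = 1/(2√(x))
  d/dx[√(y)] = y'/(2√(y))
  d/dx[-15] = 0

Collecting, the y'-free part is the partial derivative in x and the y' coefficient is the partial derivative in y:
  ∂F/∂x = 1/(2√(x))
  ∂F/∂y = 1/(2√(y))

so d/dx[F(x, y(x))] = ∂F/∂x + (∂F/∂y)·y' = 0. Rearranging,
  dy/dx = -(∂F/∂x)/(∂F/∂y) = -(1/(2√(x)))/(1/(2√(y))) = -√(y)/√(x)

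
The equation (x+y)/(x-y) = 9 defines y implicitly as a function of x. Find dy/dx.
Apply d/dx to both sides, remembering that y depends on x. Each occurrence of y therefore brings in a y' = dy/dx via the chain rule.

With F(x, y) equal to the left-hand side minus the right, differentiate F term by term:
  d/dx[(x + y)/(x - y)] = (y' + 1)/(x - y) + (x + y)(y' - 1)/(x - y)^2
  d/dx[-9] = 0
Adding these up, d/dx[F] = 0 becomes
  (1/(x - y) - (x + y)/(x - y)^2) + (1/(x - y) + (x + y)/(x - y)^2)·y' = 0,
so isolating y',
  dy/dx = -(1/(x - y) - (x + y)/(x - y)^2)/(1/(x - y) + (x + y)/(x - y)^2)
        = -(-2y/(x - y)^2)/(2x/(x - y)^2) = y/x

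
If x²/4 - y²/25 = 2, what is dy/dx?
Apply d/dx to both sides, remembering that y depends on x. Each occurrence of y therefore brings in a y' = dy/dx via the chain rule.

With F(x, y) equal to the left-hand side minus the right, differentiate F term by term:
  d/dx[x^2/4] = x/2
  d/dx[-y^2/25] = -2y·y'/25
  d/dx[-2] = 0
Adding these up, d/dx[F] = 0 becomes
  (x/2) + (-2y/25)·y' = 0,
so isolating y',
  dy/dx = -(x/2)/(-2y/25) = 25x/(4y)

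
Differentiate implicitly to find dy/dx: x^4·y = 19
Apply d/dx to both sides, remembering that y depends on x. Each occurrence of y therefore brings in a y' = dy/dx via the chain rule.

With F(x, y) equal to the left-hand side minus the right, differentiate F term by term:
  d/dx[x^4y] = x^4·y' + 4x^3y
  d/dx[-19] = 0
Adding these up, d/dx[F] = 0 becomes
  (4x^3y) + (x^4)·y' = 0,
so isolating y',
  dy/dx = -(4x^3y)/(x^4) = -4y/x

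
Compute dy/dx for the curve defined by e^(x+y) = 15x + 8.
Apply d/dx to both sides, remembering that y depends on x. Each occurrence of y therefore brings in a y' = dy/dx via the chain rule.

With F(x, y) equal to the left-hand side minus the right, differentiate F term by term:
  d/dx[-15x] = -15
  d/dx[e^(x + y)] = (y' + 1)·e^(x + y)
  d/dx[-8] = 0
Adding these up, d/dx[F] = 0 becomes
  (e^(x + y) - 15) + (e^(x + y))·y' = 0,
so isolating y',
  dy/dx = -(e^(x + y) - 15)/(e^(x + y)) = 15e^(-x - y) - 1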